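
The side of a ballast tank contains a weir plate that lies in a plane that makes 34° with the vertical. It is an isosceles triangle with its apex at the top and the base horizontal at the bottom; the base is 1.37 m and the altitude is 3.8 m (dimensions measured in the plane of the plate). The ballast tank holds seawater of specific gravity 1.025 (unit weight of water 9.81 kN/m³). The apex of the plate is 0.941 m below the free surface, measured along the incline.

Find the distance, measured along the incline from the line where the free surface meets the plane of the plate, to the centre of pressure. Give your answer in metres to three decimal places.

γ = 1.025 × 9.81 = 10.05525 kN/m³.
The plate makes 34° with the vertical, i.e. θ = 90° − 34° = 56° to the horizontal. Measuring y along the incline from the free-surface line, vertical depth h = y·sinθ with sinθ = 0.829038.
With the apex up, the centroid sits 2h/3 = 2 × 3.8/3 = 2.53333 m below the apex, so y_c = 0.941 + 2.53333 = 3.47433 m and h_c = 3.47433 × 0.829038 = 2.88035 m.
A = ½ × 1.37 × 3.8 = 2.603 m².
Resultant F = γ·h_c·A = 10.05525 × 2.88035 × 2.603 = 75.3898 kN.
I_c = b·h³/36 = 1.37 × 3.8³/36 = 2.08818 m⁴.
Centre of pressure: y_p = y_c + I_c/(y_c·A) = 3.47433 + 2.08818/(3.47433 × 2.603) = 3.47433 + 0.230899 = 3.70523 m along the plane.

y_p = 3.705 m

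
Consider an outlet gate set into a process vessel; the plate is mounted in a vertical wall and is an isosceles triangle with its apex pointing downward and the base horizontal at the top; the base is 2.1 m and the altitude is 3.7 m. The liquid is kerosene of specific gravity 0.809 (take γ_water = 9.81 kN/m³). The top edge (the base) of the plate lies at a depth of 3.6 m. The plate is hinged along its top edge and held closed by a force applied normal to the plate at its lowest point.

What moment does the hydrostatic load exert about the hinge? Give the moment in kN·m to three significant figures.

γ = 0.809 × 9.81 = 7.93629 kN/m³.
With the apex down, the centroid sits h/3 = 3.7/3 = 1.23333 m below the base (the top edge), so the centroid depth is h_c = 3.6 + 1.23333 = 4.83333 m.
A = ½ × 2.1 × 3.7 = 3.885 m².
Resultant F = γ·h_c·A = 7.93629 × 4.83333 × 3.885 = 149.024 kN.
I_c = b·h³/36 = 2.1 × 3.7³/36 = 2.95476 m⁴.
Centre of pressure: y_p = y_c + I_c/(y_c·A) = 4.83333 + 2.95476/(4.83333 × 3.885) = 4.83333 + 0.157357 = 4.99069 m along the plane.
The resultant acts 1.23333 + 0.157357 = 1.39069 m (along the plate) below the hinge at the top edge, so the moment about the hinge is M = F × 1.39069 = 149.024 × 1.39069 = 207.246 kN·m.

M ≈ 207 kN·m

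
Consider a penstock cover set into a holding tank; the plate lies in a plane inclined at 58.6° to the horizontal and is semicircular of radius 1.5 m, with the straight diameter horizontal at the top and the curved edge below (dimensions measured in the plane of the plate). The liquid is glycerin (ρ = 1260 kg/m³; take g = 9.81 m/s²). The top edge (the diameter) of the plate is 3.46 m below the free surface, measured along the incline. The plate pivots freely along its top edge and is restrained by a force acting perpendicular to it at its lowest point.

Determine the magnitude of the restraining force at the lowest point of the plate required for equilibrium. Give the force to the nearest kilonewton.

γ = ρg = 1260 × 9.81 / 1000 = 12.3606 kN/m³.
Let θ = 58.6° be the plate's angle to the horizontal; measure y along the incline from where the plane meets the free surface. Vertical depth h = y·sinθ with sinθ = 0.853551.
The centroid of a semicircle lies 4r/(3π) = 0.63662 m from the diameter, here below the top edge, so y_c = 3.46 + 0.63662 = 4.09662 m and h_c = 4.09662 × 0.853551 = 3.49667 m.
A = πr²/2 = π × 1.5²/2 = 3.53429 m².
Resultant F = γ·h_c·A = 12.3606 × 3.49667 × 3.53429 = 152.755 kN.
I_c = (π/8 − 8/(9π))·r⁴ = 0.109757 × 1.5⁴ = 0.555645 m⁴.
Centre of pressure: y_p = y_c + I_c/(y_c·A) = 4.09662 + 0.555645/(4.09662 × 3.53429) = 4.09662 + 0.0383769 = 4.135 m along the plane.
The resultant acts 0.63662 + 0.0383769 = 0.674997 m (along the plate) below the hinge at the top edge, so the moment about the hinge is M = F × 0.674997 = 152.755 × 0.674997 = 103.109 kN·m.
A normal force at the bottom, 1.5 m from the hinge, must supply this moment: P = 103.109/1.5 = 68.7393 kN.

P ≈ 69 kN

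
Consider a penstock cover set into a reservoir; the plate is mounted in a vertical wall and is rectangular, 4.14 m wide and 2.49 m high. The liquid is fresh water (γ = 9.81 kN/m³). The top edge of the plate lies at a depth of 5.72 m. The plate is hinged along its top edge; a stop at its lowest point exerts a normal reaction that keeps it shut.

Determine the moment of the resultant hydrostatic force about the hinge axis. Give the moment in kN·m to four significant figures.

γ = 9.81 kN/m³.
The centroid lies 2.49/2 = 1.245 m below the top edge, so the centroid depth is h_c = 5.72 + 1.245 = 6.965 m.
A = 4.14 × 2.49 = 10.3086 m².
Resultant F = γ·h_c·A = 9.81 × 6.965 × 10.3086 = 704.352 kN.
I_c = b·h³/12 = 4.14 × 2.49³/12 = 5.3262 m⁴.
Centre of pressure: y_p = y_c + I_c/(y_c·A) = 6.965 + 5.3262/(6.965 × 10.3086) = 6.965 + 0.0741817 = 7.03918 m along the plane.
The resultant acts 1.245 + 0.0741817 = 1.31918 m (along the plate) below the hinge at the top edge, so the moment about the hinge is M = F × 1.31918 = 704.352 × 1.31918 = 929.167 kN·m.

M ≈ 929.2 kN·m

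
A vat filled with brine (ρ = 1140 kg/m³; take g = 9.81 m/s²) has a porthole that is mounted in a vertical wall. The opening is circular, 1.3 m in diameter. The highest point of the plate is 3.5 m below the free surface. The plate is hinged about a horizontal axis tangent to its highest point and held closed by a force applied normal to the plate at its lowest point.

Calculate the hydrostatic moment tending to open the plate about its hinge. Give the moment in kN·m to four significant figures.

γ = ρg = 1140 × 9.81 / 1000 = 11.1834 kN/m³.
The centroid is at the centre, 0.65 m below the top of the plate, so the centroid depth is h_c = 3.5 + 0.65 = 4.15 m.
A = π(0.65)² = 1.32732 m².
Resultant F = γ·h_c·A = 11.1834 × 4.15 × 1.32732 = 61.6024 kN.
I_c = πr⁴/4 = π × 0.65⁴/4 = 0.140198 m⁴.
Centre of pressure: y_p = y_c + I_c/(y_c·A) = 4.15 + 0.140198/(4.15 × 1.32732) = 4.15 + 0.0254518 = 4.17545 m along the plane.
The resultant acts 0.65 + 0.0254518 = 0.675452 m (along the plate) below the hinge at the top edge, so the moment about the hinge is M = F × 0.675452 = 61.6024 × 0.675452 = 41.6095 kN·m.

M ≈ 41.61 kN·m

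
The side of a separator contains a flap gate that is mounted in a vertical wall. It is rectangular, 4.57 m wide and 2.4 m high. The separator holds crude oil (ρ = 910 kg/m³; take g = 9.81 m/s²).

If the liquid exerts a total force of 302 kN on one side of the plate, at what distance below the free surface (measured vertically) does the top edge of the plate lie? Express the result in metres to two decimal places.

γ = ρg = 910 × 9.81 / 1000 = 8.9271 kN/m³.
A = 4.57 × 2.4 = 10.968 m².
From F = γ·h_c·A, the centroid depth is h_c = 302/(8.9271 × 10.968) = 3.08439 m.
The centroid lies 2.4/2 = 1.2 m below the top edge, so the top edge sits at h_top = 3.08439 − 1.2 = 1.88439 m below the surface.

d_top ≈ 1.88 m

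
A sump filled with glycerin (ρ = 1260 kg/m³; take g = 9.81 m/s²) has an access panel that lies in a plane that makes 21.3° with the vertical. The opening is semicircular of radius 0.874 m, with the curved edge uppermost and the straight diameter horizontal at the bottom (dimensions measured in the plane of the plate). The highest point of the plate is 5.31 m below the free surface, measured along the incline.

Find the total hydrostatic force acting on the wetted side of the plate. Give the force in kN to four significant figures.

F ≈ 80.33 kN

γ = ρg = 1260 × 9.81 / 1000 = 12.3606 kN/m³.
The plate makes 21.3° with the vertical, i.e. θ = 90° − 21.3° = 68.7° to the horizontal. Measuring y along the incline from the free-surface line, vertical depth h = y·sinθ with sinθ = 0.931691.
The centroid lies 4r/(3π) = 0.370937 m above the diameter, so r − 4r/(3π) = 0.874 − 0.370937 = 0.503063 m below the topmost point, so y_c = 5.31 + 0.503063 = 5.81306 m and h_c = 5.81306 × 0.931691 = 5.41598 m.
A = πr²/2 = π × 0.874²/2 = 1.19989 m².
Resultant F = γ·h_c·A = 12.3606 × 5.41598 × 1.19989 = 80.3264 kN.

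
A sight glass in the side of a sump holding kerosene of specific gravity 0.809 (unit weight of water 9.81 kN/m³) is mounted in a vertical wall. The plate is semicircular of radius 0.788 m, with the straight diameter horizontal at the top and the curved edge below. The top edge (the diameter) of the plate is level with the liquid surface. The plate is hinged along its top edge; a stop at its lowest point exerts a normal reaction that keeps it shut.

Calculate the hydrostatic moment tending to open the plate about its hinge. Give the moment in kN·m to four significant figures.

γ = 0.809 × 9.81 = 7.93629 kN/m³.
The centroid of a semicircle lies 4r/(3π) = 0.334438 m from the diameter, here below the top edge, so the centroid depth is h_c = 0.334438 m.
A = πr²/2 = π × 0.788²/2 = 0.975377 m².
Resultant F = γ·h_c·A = 7.93629 × 0.334438 × 0.975377 = 2.58884 kN.
I_c = (π/8 − 8/(9π))·r⁴ = 0.109757 × 0.788⁴ = 0.0423192 m⁴.
Centre of pressure: y_p = y_c + I_c/(y_c·A) = 0.334438 + 0.0423192/(0.334438 × 0.975377) = 0.334438 + 0.129733 = 0.464171 m along the plane.
The resultant acts 0.334438 + 0.129733 = 0.464171 m (along the plate) below the hinge at the top edge, so the moment about the hinge is M = F × 0.464171 = 2.58884 × 0.464171 = 1.20166 kN·m.

M ≈ 1.202 kN·m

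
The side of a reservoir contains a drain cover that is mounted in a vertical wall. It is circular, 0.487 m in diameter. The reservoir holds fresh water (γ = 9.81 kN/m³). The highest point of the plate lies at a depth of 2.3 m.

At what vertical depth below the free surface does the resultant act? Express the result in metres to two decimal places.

γ = 9.81 kN/m³.
The centroid is at the centre, 0.2435 m below the top of the plate, so the centroid depth is h_c = 2.3 + 0.2435 = 2.5435 m.
A = π(0.2435)² = 0.186272 m².
Resultant F = γ·h_c·A = 9.81 × 2.5435 × 0.186272 = 4.64781 kN.
I_c = πr⁴/4 = π × 0.2435⁴/4 = 0.00276112 m⁴.
Centre of pressure: y_p = y_c + I_c/(y_c·A) = 2.5435 + 0.00276112/(2.5435 × 0.186272) = 2.5435 + 0.00582782 = 2.54933 m along the plane.

h_p = 2.55 m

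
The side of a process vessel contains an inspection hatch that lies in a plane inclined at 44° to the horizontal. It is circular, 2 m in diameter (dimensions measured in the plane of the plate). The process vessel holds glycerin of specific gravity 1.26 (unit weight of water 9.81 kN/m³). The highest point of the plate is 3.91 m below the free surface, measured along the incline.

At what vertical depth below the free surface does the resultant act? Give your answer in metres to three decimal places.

γ = 1.26 × 9.81 = 12.3606 kN/m³.
Let θ = 44° be the plate's angle to the horizontal; measure y along the incline from where the plane meets the free surface. Vertical depth h = y·sinθ with sinθ = 0.694658.
The centroid is at the centre, 1 m below the top of the plate, so y_c = 3.91 + 1 = 4.91 m and h_c = 4.91 × 0.694658 = 3.41077 m.
A = π(1)² = 3.14159 m².
Resultant F = γ·h_c·A = 12.3606 × 3.41077 × 3.14159 = 132.447 kN.
I_c = πr⁴/4 = π × 1⁴/4 = 0.785398 m⁴.
Centre of pressure: y_p = y_c + I_c/(y_c·A) = 4.91 + 0.785398/(4.91 × 3.14159) = 4.91 + 0.0509165 = 4.96092 m along the plane.
Vertically, h_p = y_p·sinθ = 4.96092 × 0.694658 = 3.44614 m.

h_p = 3.446 m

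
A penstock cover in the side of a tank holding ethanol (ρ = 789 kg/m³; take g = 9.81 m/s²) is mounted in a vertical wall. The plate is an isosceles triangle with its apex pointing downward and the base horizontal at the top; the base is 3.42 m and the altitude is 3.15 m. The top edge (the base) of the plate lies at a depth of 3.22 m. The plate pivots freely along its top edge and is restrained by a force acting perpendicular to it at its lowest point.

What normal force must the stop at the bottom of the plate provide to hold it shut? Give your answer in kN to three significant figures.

γ = ρg = 789 × 9.81 / 1000 = 7.74009 kN/m³.
With the apex down, the centroid sits h/3 = 3.15/3 = 1.05 m below the base (the top edge), so the centroid depth is h_c = 3.22 + 1.05 = 4.27 m.
A = ½ × 3.42 × 3.15 = 5.3865 m².
Resultant F = γ·h_c·A = 7.74009 × 4.27 × 5.3865 = 178.025 kN.
I_c = b·h³/36 = 3.42 × 3.15³/36 = 2.96931 m⁴.
Centre of pressure: y_p = y_c + I_c/(y_c·A) = 4.27 + 2.96931/(4.27 × 5.3865) = 4.27 + 0.129098 = 4.3991 m along the plane.
The resultant acts 1.05 + 0.129098 = 1.1791 m (along the plate) below the hinge at the top edge, so the moment about the hinge is M = F × 1.1791 = 178.025 × 1.1791 = 209.909 kN·m.
A normal force at the bottom, 3.15 m from the hinge, must supply this moment: P = 209.909/3.15 = 66.6378 kN.

P ≈ 66.6 kN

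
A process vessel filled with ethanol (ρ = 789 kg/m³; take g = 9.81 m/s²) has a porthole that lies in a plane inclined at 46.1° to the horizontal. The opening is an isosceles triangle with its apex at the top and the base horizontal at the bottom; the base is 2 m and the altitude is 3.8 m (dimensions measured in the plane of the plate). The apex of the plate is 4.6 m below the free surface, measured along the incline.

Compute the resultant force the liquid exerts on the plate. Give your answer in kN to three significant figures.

F ≈ 151 kN

γ = ρg = 789 × 9.81 / 1000 = 7.74009 kN/m³.
Let θ = 46.1° be the plate's angle to the horizontal; measure y along the incline from where the plane meets the free surface. Vertical depth h = y·sinθ with sinθ = 0.720551.
With the apex up, the centroid sits 2h/3 = 2 × 3.8/3 = 2.53333 m below the apex, so y_c = 4.6 + 2.53333 = 7.13333 m and h_c = 7.13333 × 0.720551 = 5.13993 m.
A = ½ × 2 × 3.8 = 3.8 m².
Resultant F = γ·h_c·A = 7.74009 × 5.13993 × 3.8 = 151.177 kN.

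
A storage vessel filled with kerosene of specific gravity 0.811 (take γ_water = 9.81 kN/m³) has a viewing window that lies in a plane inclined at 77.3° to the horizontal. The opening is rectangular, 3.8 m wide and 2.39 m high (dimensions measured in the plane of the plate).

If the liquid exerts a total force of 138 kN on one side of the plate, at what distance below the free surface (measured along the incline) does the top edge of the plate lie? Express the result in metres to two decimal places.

y_top ≈ 0.76 m

γ = 0.811 × 9.81 = 7.95591 kN/m³.
A = 3.8 × 2.39 = 9.082 m².
From F = γ·h_c·A, the centroid depth is h_c = 138/(7.95591 × 9.082) = 1.90989 m.
Let θ = 77.3° be the plate's angle to the horizontal; measure y along the incline from where the plane meets the free surface. Vertical depth h = y·sinθ with sinθ = 0.975535.
Along the incline, y_c = h_c/sinθ = 1.90989/0.975535 = 1.95779 m.
The centroid lies 2.39/2 = 1.195 m below the top edge, so the top edge sits at y_top = 1.95779 − 1.195 = 0.76279 m along the incline.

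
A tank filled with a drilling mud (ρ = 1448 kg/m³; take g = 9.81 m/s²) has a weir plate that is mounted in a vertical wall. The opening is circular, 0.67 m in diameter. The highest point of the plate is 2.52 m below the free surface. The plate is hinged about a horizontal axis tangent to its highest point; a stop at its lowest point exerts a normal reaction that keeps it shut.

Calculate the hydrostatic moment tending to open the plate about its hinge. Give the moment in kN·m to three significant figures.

M ≈ 4.93 kN·m

γ = ρg = 1448 × 9.81 / 1000 = 14.20488 kN/m³.
The centroid is at the centre, 0.335 m below the top of the plate, so the centroid depth is h_c = 2.52 + 0.335 = 2.855 m.
A = π(0.335)² = 0.352565 m².
Resultant F = γ·h_c·A = 14.20488 × 2.855 × 0.352565 = 14.2982 kN.
I_c = πr⁴/4 = π × 0.335⁴/4 = 0.00989166 m⁴.
Centre of pressure: y_p = y_c + I_c/(y_c·A) = 2.855 + 0.00989166/(2.855 × 0.352565) = 2.855 + 0.00982707 = 2.86483 m along the plane.
The resultant acts 0.335 + 0.00982707 = 0.344827 m (along the plate) below the hinge at the top edge, so the moment about the hinge is M = F × 0.344827 = 14.2982 × 0.344827 = 4.93041 kN·m.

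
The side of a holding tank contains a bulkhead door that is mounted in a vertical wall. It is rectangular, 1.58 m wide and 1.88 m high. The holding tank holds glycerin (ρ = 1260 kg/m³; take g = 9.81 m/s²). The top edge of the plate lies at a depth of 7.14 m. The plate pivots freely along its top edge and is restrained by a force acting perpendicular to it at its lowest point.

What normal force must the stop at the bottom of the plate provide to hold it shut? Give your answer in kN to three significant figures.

γ = ρg = 1260 × 9.81 / 1000 = 12.3606 kN/m³.
The centroid lies 1.88/2 = 0.94 m below the top edge, so the centroid depth is h_c = 7.14 + 0.94 = 8.08 m.
A = 1.58 × 1.88 = 2.9704 m².
Resultant F = γ·h_c·A = 12.3606 × 8.08 × 2.9704 = 296.665 kN.
I_c = b·h³/12 = 1.58 × 1.88³/12 = 0.874882 m⁴.
Centre of pressure: y_p = y_c + I_c/(y_c·A) = 8.08 + 0.874882/(8.08 × 2.9704) = 8.08 + 0.0364522 = 8.11645 m along the plane.
The resultant acts 0.94 + 0.0364522 = 0.976452 m (along the plate) below the hinge at the top edge, so the moment about the hinge is M = F × 0.976452 = 296.665 × 0.976452 = 289.679 kN·m.
A normal force at the bottom, 1.88 m from the hinge, must supply this moment: P = 289.679/1.88 = 154.085 kN.

P ≈ 154 kN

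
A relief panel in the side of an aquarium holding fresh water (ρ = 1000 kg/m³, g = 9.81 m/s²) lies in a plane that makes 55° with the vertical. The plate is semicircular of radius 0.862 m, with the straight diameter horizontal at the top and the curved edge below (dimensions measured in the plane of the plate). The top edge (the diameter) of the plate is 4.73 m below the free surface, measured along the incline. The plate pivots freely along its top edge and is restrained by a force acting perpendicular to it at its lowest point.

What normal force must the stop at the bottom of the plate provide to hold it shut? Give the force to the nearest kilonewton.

γ = ρg = 1000 × 9.81 = 9810 N/m³ = 9.81 kN/m³.
The plate makes 55° with the vertical, i.e. θ = 90° − 55° = 35° to the horizontal. Measuring y along the incline from the free-surface line, vertical depth h = y·sinθ with sinθ = 0.573576.
The centroid of a semicircle lies 4r/(3π) = 0.365844 m from the diameter, here below the top edge, so y_c = 4.73 + 0.365844 = 5.09584 m and h_c = 5.09584 × 0.573576 = 2.92285 m.
A = πr²/2 = π × 0.862²/2 = 1.16717 m².
Resultant F = γ·h_c·A = 9.81 × 2.92285 × 1.16717 = 33.4665 kN.
I_c = (π/8 − 8/(9π))·r⁴ = 0.109757 × 0.862⁴ = 0.0605984 m⁴.
Centre of pressure: y_p = y_c + I_c/(y_c·A) = 5.09584 + 0.0605984/(5.09584 × 1.16717) = 5.09584 + 0.0101885 = 5.10603 m along the plane.
The resultant acts 0.365844 + 0.0101885 = 0.376032 m (along the plate) below the hinge at the top edge, so the moment about the hinge is M = F × 0.376032 = 33.4665 × 0.376032 = 12.5845 kN·m.
A normal force at the bottom, 0.862 m from the hinge, must supply this moment: P = 12.5845/0.862 = 14.5992 kN.

P ≈ 15 kN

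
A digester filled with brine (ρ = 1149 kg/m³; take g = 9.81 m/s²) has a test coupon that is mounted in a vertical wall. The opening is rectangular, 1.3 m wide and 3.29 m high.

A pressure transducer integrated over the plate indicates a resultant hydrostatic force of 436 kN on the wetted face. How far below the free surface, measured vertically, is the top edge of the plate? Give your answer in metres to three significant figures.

γ = ρg = 1149 × 9.81 / 1000 = 11.27169 kN/m³.
A = 1.3 × 3.29 = 4.277 m².
From F = γ·h_c·A, the centroid depth is h_c = 436/(11.27169 × 4.277) = 9.04395 m.
The centroid lies 3.29/2 = 1.645 m below the top edge, so the top edge sits at h_top = 9.04395 − 1.645 = 7.39895 m below the surface.

d_top ≈ 7.40 m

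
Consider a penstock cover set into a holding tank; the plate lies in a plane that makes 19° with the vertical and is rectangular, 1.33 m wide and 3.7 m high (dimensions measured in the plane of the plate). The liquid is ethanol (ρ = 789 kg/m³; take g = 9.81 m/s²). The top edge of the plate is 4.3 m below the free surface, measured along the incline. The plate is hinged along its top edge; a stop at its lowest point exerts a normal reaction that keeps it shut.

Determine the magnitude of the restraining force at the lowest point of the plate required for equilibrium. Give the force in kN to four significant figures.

γ = ρg = 789 × 9.81 / 1000 = 7.74009 kN/m³.
The plate makes 19° with the vertical, i.e. θ = 90° − 19° = 71° to the horizontal. Measuring y along the incline from the free-surface line, vertical depth h = y·sinθ with sinθ = 0.945519.
The centroid lies 3.7/2 = 1.85 m below the top edge, so y_c = 4.3 + 1.85 = 6.15 m and h_c = 6.15 × 0.945519 = 5.81494 m.
A = 1.33 × 3.7 = 4.921 m².
Resultant F = γ·h_c·A = 7.74009 × 5.81494 × 4.921 = 221.485 kN.
I_c = b·h³/12 = 1.33 × 3.7³/12 = 5.61404 m⁴.
Centre of pressure: y_p = y_c + I_c/(y_c·A) = 6.15 + 5.61404/(6.15 × 4.921) = 6.15 + 0.185501 = 6.3355 m along the plane.
The resultant acts 1.85 + 0.185501 = 2.0355 m (along the plate) below the hinge at the top edge, so the moment about the hinge is M = F × 2.0355 = 221.485 × 2.0355 = 450.833 kN·m.
A normal force at the bottom, 3.7 m from the hinge, must supply this moment: P = 450.833/3.7 = 121.847 kN.

P ≈ 121.8 kN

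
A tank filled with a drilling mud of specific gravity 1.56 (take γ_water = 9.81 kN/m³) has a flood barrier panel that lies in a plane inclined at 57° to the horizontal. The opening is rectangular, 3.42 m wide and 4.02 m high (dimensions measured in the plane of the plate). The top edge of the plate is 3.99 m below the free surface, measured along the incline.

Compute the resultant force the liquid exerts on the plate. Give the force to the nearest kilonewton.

γ = 1.56 × 9.81 = 15.3036 kN/m³.
Let θ = 57° be the plate's angle to the horizontal; measure y along the incline from where the plane meets the free surface. Vertical depth h = y·sinθ with sinθ = 0.838671.
The centroid lies 4.02/2 = 2.01 m below the top edge, so y_c = 3.99 + 2.01 = 6 m and h_c = 6 × 0.838671 = 5.03203 m.
A = 3.42 × 4.02 = 13.7484 m².
Resultant F = γ·h_c·A = 15.3036 × 5.03203 × 13.7484 = 1058.74 kN.

F ≈ 1059 kN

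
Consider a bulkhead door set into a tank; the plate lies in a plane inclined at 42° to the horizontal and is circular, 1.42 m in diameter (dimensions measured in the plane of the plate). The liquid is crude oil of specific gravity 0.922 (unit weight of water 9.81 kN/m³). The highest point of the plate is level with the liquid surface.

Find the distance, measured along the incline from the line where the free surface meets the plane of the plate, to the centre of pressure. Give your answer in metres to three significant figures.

y_p = 0.888 m

γ = 0.922 × 9.81 = 9.04482 kN/m³.
Let θ = 42° be the plate's angle to the horizontal; measure y along the incline from where the plane meets the free surface. Vertical depth h = y·sinθ with sinθ = 0.669131.
The centroid is at the centre, 0.71 m below the top of the plate, so y_c = 0.71 m and h_c = 0.71 × 0.669131 = 0.475083 m.
A = π(0.71)² = 1.58368 m².
Resultant F = γ·h_c·A = 9.04482 × 0.475083 × 1.58368 = 6.80514 kN.
I_c = πr⁴/4 = π × 0.71⁴/4 = 0.199583 m⁴.
Centre of pressure: y_p = y_c + I_c/(y_c·A) = 0.71 + 0.199583/(0.71 × 1.58368) = 0.71 + 0.1775 = 0.8875 m along the plane.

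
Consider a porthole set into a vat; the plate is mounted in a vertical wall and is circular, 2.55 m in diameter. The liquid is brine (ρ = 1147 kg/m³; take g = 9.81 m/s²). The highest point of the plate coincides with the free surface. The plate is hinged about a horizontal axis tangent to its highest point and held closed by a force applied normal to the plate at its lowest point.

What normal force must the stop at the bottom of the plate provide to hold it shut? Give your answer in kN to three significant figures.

P ≈ 45.8 kN

γ = ρg = 1147 × 9.81 / 1000 = 11.25207 kN/m³.
The centroid is at the centre, 1.275 m below the top of the plate, so the centroid depth is h_c = 1.275 m.
A = π(1.275)² = 5.10705 m².
Resultant F = γ·h_c·A = 11.25207 × 1.275 × 5.10705 = 73.2677 kN.
I_c = πr⁴/4 = π × 1.275⁴/4 = 2.07554 m⁴.
Centre of pressure: y_p = y_c + I_c/(y_c·A) = 1.275 + 2.07554/(1.275 × 5.10705) = 1.275 + 0.31875 = 1.59375 m along the plane.
The resultant acts 1.275 + 0.31875 = 1.59375 m (along the plate) below the hinge at the top edge, so the moment about the hinge is M = F × 1.59375 = 73.2677 × 1.59375 = 116.77 kN·m.
A normal force at the bottom, 2.55 m from the hinge, must supply this moment: P = 116.77/2.55 = 45.7922 kN.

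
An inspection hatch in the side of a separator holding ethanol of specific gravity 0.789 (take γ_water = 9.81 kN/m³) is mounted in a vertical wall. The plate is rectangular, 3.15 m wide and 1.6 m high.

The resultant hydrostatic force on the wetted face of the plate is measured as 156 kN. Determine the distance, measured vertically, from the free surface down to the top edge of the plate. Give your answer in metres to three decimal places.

γ = 0.789 × 9.81 = 7.74009 kN/m³.
A = 3.15 × 1.6 = 5.04 m².
From F = γ·h_c·A, the centroid depth is h_c = 156/(7.74009 × 5.04) = 3.99897 m.
The centroid lies 1.6/2 = 0.8 m below the top edge, so the top edge sits at h_top = 3.99897 − 0.8 = 3.19897 m below the surface.

d_top ≈ 3.199 m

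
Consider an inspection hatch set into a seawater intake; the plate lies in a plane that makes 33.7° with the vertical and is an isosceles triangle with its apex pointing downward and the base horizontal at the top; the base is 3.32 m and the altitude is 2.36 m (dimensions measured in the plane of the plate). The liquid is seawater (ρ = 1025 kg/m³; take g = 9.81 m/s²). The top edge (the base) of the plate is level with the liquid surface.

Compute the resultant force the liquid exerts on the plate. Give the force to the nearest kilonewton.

F ≈ 26 kN

γ = ρg = 1025 × 9.81 / 1000 = 10.05525 kN/m³.
The plate makes 33.7° with the vertical, i.e. θ = 90° − 33.7° = 56.3° to the horizontal. Measuring y along the incline from the free-surface line, vertical depth h = y·sinθ with sinθ = 0.831954.
With the apex down, the centroid sits h/3 = 2.36/3 = 0.786667 m below the base (the top edge), so y_c = 0.786667 m and h_c = 0.786667 × 0.831954 = 0.654471 m.
A = ½ × 3.32 × 2.36 = 3.9176 m².
Resultant F = γ·h_c·A = 10.05525 × 0.654471 × 3.9176 = 25.7812 kN.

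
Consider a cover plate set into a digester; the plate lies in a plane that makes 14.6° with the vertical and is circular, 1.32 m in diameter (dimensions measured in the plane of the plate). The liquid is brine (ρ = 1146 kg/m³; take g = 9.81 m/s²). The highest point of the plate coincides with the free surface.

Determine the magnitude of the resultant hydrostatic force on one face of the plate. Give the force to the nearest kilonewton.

γ = ρg = 1146 × 9.81 / 1000 = 11.24226 kN/m³.
The plate makes 14.6° with the vertical, i.e. θ = 90° − 14.6° = 75.4° to the horizontal. Measuring y along the incline from the free-surface line, vertical depth h = y·sinθ with sinθ = 0.967709.
The centroid is at the centre, 0.66 m below the top of the plate, so y_c = 0.66 m and h_c = 0.66 × 0.967709 = 0.638688 m.
A = π(0.66)² = 1.36848 m².
Resultant F = γ·h_c·A = 11.24226 × 0.638688 × 1.36848 = 9.82609 kN.

F ≈ 10 kN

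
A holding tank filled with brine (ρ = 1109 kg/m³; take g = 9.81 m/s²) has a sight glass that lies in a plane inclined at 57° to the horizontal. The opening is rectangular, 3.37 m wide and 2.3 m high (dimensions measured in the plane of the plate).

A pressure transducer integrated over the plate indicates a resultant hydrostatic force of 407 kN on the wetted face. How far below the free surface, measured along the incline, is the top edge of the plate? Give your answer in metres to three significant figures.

y_top ≈ 4.60 m

γ = ρg = 1109 × 9.81 / 1000 = 10.87929 kN/m³.
A = 3.37 × 2.3 = 7.751 m².
From F = γ·h_c·A, the centroid depth is h_c = 407/(10.87929 × 7.751) = 4.82654 m.
Let θ = 57° be the plate's angle to the horizontal; measure y along the incline from where the plane meets the free surface. Vertical depth h = y·sinθ with sinθ = 0.838671.
Along the incline, y_c = h_c/sinθ = 4.82654/0.838671 = 5.75499 m.
The centroid lies 2.3/2 = 1.15 m below the top edge, so the top edge sits at y_top = 5.75499 − 1.15 = 4.60499 m along the incline.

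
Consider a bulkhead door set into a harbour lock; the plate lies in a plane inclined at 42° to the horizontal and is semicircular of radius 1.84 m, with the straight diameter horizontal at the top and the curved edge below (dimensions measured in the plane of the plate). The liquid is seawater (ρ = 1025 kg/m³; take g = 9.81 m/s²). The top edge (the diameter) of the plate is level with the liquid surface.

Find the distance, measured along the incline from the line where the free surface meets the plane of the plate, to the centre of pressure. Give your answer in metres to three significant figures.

y_p = 1.08 m

γ = ρg = 1025 × 9.81 / 1000 = 10.05525 kN/m³.
Let θ = 42° be the plate's angle to the horizontal; measure y along the incline from where the plane meets the free surface. Vertical depth h = y·sinθ with sinθ = 0.669131.
The centroid of a semicircle lies 4r/(3π) = 0.78092 m from the diameter, here below the top edge, so y_c = 0.78092 m and h_c = 0.78092 × 0.669131 = 0.522538 m.
A = πr²/2 = π × 1.84²/2 = 5.31809 m².
Resultant F = γ·h_c·A = 10.05525 × 0.522538 × 5.31809 = 27.9426 kN.
I_c = (π/8 − 8/(9π))·r⁴ = 0.109757 × 1.84⁴ = 1.25807 m⁴.
Centre of pressure: y_p = y_c + I_c/(y_c·A) = 0.78092 + 1.25807/(0.78092 × 5.31809) = 0.78092 + 0.30293 = 1.08385 m along the plane.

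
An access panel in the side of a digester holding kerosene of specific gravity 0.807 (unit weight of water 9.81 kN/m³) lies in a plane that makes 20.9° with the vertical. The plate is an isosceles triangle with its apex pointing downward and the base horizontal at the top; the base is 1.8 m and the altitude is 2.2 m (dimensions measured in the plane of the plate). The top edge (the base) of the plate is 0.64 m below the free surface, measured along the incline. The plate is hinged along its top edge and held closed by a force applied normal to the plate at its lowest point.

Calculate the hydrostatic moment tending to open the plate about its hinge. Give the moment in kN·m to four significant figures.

γ = 0.807 × 9.81 = 7.91667 kN/m³.
The plate makes 20.9° with the vertical, i.e. θ = 90° − 20.9° = 69.1° to the horizontal. Measuring y along the incline from the free-surface line, vertical depth h = y·sinθ with sinθ = 0.934204.
With the apex down, the centroid sits h/3 = 2.2/3 = 0.733333 m below the base (the top edge), so y_c = 0.64 + 0.733333 = 1.37333 m and h_c = 1.37333 × 0.934204 = 1.28297 m.
A = ½ × 1.8 × 2.2 = 1.98 m².
Resultant F = γ·h_c·A = 7.91667 × 1.28297 × 1.98 = 20.1106 kN.
I_c = b·h³/36 = 1.8 × 2.2³/36 = 0.5324 m⁴.
Centre of pressure: y_p = y_c + I_c/(y_c·A) = 1.37333 + 0.5324/(1.37333 × 1.98) = 1.37333 + 0.195793 = 1.56912 m along the plane.
The resultant acts 0.733333 + 0.195793 = 0.929126 m (along the plate) below the hinge at the top edge, so the moment about the hinge is M = F × 0.929126 = 20.1106 × 0.929126 = 18.6853 kN·m.

M ≈ 18.69 kN·m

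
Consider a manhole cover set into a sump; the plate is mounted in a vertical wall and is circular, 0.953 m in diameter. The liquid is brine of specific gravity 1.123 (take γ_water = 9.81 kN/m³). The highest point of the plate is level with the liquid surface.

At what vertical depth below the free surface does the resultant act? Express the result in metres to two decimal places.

h_p = 0.60 m

γ = 1.123 × 9.81 = 11.01663 kN/m³.
The centroid is at the centre, 0.4765 m below the top of the plate, so the centroid depth is h_c = 0.4765 m.
A = π(0.4765)² = 0.713306 m².
Resultant F = γ·h_c·A = 11.01663 × 0.4765 × 0.713306 = 3.74445 kN.
I_c = πr⁴/4 = π × 0.4765⁴/4 = 0.0404894 m⁴.
Centre of pressure: y_p = y_c + I_c/(y_c·A) = 0.4765 + 0.0404894/(0.4765 × 0.713306) = 0.4765 + 0.119125 = 0.595625 m along the plane.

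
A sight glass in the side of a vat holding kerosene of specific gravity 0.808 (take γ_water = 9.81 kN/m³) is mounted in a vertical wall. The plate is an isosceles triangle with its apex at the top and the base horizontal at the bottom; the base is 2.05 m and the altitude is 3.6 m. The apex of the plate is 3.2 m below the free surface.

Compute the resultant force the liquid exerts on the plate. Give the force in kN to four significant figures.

F ≈ 163.8 kN

γ = 0.808 × 9.81 = 7.92648 kN/m³.
With the apex up, the centroid sits 2h/3 = 2 × 3.6/3 = 2.4 m below the apex, so the centroid depth is h_c = 3.2 + 2.4 = 5.6 m.
A = ½ × 2.05 × 3.6 = 3.69 m².
Resultant F = γ·h_c·A = 7.92648 × 5.6 × 3.69 = 163.793 kN.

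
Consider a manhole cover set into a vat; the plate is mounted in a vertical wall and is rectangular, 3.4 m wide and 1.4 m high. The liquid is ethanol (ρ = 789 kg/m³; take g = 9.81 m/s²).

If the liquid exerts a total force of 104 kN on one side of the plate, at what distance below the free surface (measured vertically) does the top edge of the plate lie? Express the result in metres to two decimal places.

γ = ρg = 789 × 9.81 / 1000 = 7.74009 kN/m³.
A = 3.4 × 1.4 = 4.76 m².
From F = γ·h_c·A, the centroid depth is h_c = 104/(7.74009 × 4.76) = 2.8228 m.
The centroid lies 1.4/2 = 0.7 m below the top edge, so the top edge sits at h_top = 2.8228 − 0.7 = 2.1228 m below the surface.

d_top ≈ 2.12 m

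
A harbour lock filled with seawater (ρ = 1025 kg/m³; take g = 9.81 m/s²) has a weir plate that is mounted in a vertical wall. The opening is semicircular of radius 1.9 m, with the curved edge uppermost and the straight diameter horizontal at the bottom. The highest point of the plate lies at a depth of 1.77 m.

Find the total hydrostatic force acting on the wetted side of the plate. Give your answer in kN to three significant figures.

F ≈ 163 kN

γ = ρg = 1025 × 9.81 / 1000 = 10.05525 kN/m³.
The centroid lies 4r/(3π) = 0.806385 m above the diameter, so r − 4r/(3π) = 1.9 − 0.806385 = 1.09361 m below the topmost point, so the centroid depth is h_c = 1.77 + 1.09361 = 2.86361 m.
A = πr²/2 = π × 1.9²/2 = 5.67057 m².
Resultant F = γ·h_c·A = 10.05525 × 2.86361 × 5.67057 = 163.28 kN.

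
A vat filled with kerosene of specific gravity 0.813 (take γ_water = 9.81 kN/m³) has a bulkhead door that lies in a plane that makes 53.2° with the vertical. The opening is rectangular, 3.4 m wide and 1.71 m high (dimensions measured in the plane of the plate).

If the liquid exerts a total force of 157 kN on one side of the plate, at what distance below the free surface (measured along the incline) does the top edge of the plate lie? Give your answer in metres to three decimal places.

y_top ≈ 4.797 m

γ = 0.813 × 9.81 = 7.97553 kN/m³.
A = 3.4 × 1.71 = 5.814 m².
From F = γ·h_c·A, the centroid depth is h_c = 157/(7.97553 × 5.814) = 3.38583 m.
The plate makes 53.2° with the vertical, i.e. θ = 90° − 53.2° = 36.8° to the horizontal. Measuring y along the incline from the free-surface line, vertical depth h = y·sinθ with sinθ = 0.599024.
Along the incline, y_c = h_c/sinθ = 3.38583/0.599024 = 5.65224 m.
The centroid lies 1.71/2 = 0.855 m below the top edge, so the top edge sits at y_top = 5.65224 − 0.855 = 4.79724 m along the incline.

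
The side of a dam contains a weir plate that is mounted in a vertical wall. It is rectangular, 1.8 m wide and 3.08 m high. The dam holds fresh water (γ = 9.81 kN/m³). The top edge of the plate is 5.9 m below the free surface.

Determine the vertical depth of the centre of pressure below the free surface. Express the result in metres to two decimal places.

γ = 9.81 kN/m³.
The centroid lies 3.08/2 = 1.54 m below the top edge, so the centroid depth is h_c = 5.9 + 1.54 = 7.44 m.
A = 1.8 × 3.08 = 5.544 m².
Resultant F = γ·h_c·A = 9.81 × 7.44 × 5.544 = 404.637 kN.
I_c = b·h³/12 = 1.8 × 3.08³/12 = 4.38272 m⁴.
Centre of pressure: y_p = y_c + I_c/(y_c·A) = 7.44 + 4.38272/(7.44 × 5.544) = 7.44 + 0.106255 = 7.54626 m along the plane.

h_p = 7.55 m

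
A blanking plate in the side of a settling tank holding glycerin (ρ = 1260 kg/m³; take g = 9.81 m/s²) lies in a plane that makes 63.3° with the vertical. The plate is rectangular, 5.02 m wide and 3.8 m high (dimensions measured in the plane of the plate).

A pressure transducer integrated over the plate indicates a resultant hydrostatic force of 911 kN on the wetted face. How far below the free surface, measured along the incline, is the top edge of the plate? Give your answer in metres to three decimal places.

γ = ρg = 1260 × 9.81 / 1000 = 12.3606 kN/m³.
A = 5.02 × 3.8 = 19.076 m².
From F = γ·h_c·A, the centroid depth is h_c = 911/(12.3606 × 19.076) = 3.86359 m.
The plate makes 63.3° with the vertical, i.e. θ = 90° − 63.3° = 26.7° to the horizontal. Measuring y along the incline from the free-surface line, vertical depth h = y·sinθ with sinθ = 0.449319.
Along the incline, y_c = h_c/sinθ = 3.86359/0.449319 = 8.59877 m.
The centroid lies 3.8/2 = 1.9 m below the top edge, so the top edge sits at y_top = 8.59877 − 1.9 = 6.69877 m along the incline.

y_top ≈ 6.699 m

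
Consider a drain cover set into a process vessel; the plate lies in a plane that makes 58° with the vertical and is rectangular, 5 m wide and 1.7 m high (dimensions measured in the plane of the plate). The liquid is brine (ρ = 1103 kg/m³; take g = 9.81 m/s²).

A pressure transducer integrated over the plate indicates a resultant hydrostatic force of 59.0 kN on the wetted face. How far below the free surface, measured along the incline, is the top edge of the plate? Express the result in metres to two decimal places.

y_top ≈ 0.36 m

γ = ρg = 1103 × 9.81 / 1000 = 10.82043 kN/m³.
A = 5 × 1.7 = 8.5 m².
From F = γ·h_c·A, the centroid depth is h_c = 59.0/(10.82043 × 8.5) = 0.641488 m.
The plate makes 58° with the vertical, i.e. θ = 90° − 58° = 32° to the horizontal. Measuring y along the incline from the free-surface line, vertical depth h = y·sinθ with sinθ = 0.529919.
Along the incline, y_c = h_c/sinθ = 0.641488/0.529919 = 1.21054 m.
The centroid lies 1.7/2 = 0.85 m below the top edge, so the top edge sits at y_top = 1.21054 − 0.85 = 0.36054 m along the incline.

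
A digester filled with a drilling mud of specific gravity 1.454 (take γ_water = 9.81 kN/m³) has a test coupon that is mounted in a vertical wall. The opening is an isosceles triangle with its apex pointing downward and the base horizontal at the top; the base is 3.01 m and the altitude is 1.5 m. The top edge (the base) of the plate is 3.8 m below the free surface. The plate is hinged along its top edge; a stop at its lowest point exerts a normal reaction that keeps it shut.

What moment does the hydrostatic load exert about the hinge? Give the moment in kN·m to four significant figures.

γ = 1.454 × 9.81 = 14.26374 kN/m³.
With the apex down, the centroid sits h/3 = 1.5/3 = 0.5 m below the base (the top edge), so the centroid depth is h_c = 3.8 + 0.5 = 4.3 m.
A = ½ × 3.01 × 1.5 = 2.2575 m².
Resultant F = γ·h_c·A = 14.26374 × 4.3 × 2.2575 = 138.462 kN.
I_c = b·h³/36 = 3.01 × 1.5³/36 = 0.282187 m⁴.
Centre of pressure: y_p = y_c + I_c/(y_c·A) = 4.3 + 0.282187/(4.3 × 2.2575) = 4.3 + 0.0290697 = 4.32907 m along the plane.
The resultant acts 0.5 + 0.0290697 = 0.52907 m (along the plate) below the hinge at the top edge, so the moment about the hinge is M = F × 0.52907 = 138.462 × 0.52907 = 73.2561 kN·m.

M ≈ 73.26 kN·m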